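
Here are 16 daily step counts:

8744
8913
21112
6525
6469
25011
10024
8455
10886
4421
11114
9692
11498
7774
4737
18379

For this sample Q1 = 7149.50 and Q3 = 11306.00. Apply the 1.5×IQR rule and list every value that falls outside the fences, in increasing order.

IQR = Q3 − Q1 = 11306.00 − 7149.50 = 4156.50.
Lower fence = Q1 − 1.5·IQR = 7149.50 − 6234.75 = 914.75.
Upper fence = Q3 + 1.5·IQR = 11306.00 + 6234.75 = 17540.75.
18379 > 17540.75 → outlier.
21112 > 17540.75 → outlier.
25011 > 17540.75 → outlier.
All remaining values lie within [914.75, 17540.75].

18379, 21112, 25011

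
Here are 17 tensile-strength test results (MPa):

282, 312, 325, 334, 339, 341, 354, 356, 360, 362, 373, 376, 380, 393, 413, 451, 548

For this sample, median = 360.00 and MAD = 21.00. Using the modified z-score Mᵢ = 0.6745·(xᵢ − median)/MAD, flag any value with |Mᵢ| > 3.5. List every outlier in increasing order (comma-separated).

|Mᵢ| > 3.5 ⇔ |xᵢ − 360.00| > 3.5·21.00/0.6745 = 108.97.
So outliers lie outside [251.03, 468.97].
548: M = 6.04 → outlier.

548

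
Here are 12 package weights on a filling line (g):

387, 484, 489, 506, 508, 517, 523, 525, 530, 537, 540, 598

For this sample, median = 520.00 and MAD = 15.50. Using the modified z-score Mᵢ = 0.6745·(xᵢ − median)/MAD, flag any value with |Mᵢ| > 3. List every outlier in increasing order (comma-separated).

387, 598

|Mᵢ| > 3 ⇔ |xᵢ − 520.00| > 3·15.50/0.6745 = 68.94.
So outliers lie outside [451.06, 588.94].
387: M = -5.79 → outlier.
598: M = 3.39 → outlier.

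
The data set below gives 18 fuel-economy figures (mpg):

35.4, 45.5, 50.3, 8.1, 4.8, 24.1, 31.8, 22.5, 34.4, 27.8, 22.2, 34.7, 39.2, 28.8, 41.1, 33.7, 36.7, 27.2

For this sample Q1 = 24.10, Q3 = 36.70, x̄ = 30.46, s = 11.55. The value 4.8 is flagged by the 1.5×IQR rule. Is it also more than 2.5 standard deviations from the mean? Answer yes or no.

z = (4.8 − 30.46) / 11.55 = -2.22.
|z| = 2.22 ≤ 2.5.

no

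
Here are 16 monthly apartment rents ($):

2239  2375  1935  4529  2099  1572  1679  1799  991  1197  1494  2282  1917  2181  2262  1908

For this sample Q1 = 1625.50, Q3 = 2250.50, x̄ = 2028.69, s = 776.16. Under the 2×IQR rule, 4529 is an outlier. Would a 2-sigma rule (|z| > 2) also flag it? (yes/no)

z = (4529 − 2028.69) / 776.16 = 3.22.
|z| = 3.22 > 2.

yes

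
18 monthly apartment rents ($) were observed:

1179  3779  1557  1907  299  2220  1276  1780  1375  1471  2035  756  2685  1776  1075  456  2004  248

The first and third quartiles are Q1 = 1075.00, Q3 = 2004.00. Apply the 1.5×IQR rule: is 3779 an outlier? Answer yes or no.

yes

IQR = Q3 − Q1 = 2004.00 − 1075.00 = 929.00.
Lower fence = Q1 − 1.5·IQR = 1075.00 − 1393.50 = -318.50.
Upper fence = Q3 + 1.5·IQR = 2004.00 + 1393.50 = 3397.50.
3779 lies above the upper fence.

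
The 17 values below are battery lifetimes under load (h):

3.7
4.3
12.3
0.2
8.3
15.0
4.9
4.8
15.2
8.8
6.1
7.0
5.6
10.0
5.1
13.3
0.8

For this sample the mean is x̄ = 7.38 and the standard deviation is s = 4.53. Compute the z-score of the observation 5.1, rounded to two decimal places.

z = (5.1 − 7.38) / 4.53 = -0.50.

-0.50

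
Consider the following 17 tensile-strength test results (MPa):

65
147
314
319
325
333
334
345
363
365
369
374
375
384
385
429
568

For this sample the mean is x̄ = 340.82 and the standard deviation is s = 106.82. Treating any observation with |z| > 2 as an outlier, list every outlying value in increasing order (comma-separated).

65, 568

Cutoffs at x̄ ± 2s: 340.82 ± 2·106.82 = [127.18, 554.46].
65: z = -2.58, |z| > 2 → outlier.
568: z = 2.13, |z| > 2 → outlier.
Every other value lies within [127.18, 554.46].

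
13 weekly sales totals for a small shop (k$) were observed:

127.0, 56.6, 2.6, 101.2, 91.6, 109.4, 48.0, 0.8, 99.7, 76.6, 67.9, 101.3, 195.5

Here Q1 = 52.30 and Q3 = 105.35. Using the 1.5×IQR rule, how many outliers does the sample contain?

1

IQR = 53.05; fences at 52.30 − 79.575 = -27.275 and 105.35 + 79.575 = 184.925.
Outside the cutoffs: 195.5.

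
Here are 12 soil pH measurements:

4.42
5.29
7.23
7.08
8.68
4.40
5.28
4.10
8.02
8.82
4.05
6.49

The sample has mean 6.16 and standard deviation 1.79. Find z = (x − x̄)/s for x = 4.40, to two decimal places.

-0.98

z = (4.40 − 6.16) / 1.79 = -0.98.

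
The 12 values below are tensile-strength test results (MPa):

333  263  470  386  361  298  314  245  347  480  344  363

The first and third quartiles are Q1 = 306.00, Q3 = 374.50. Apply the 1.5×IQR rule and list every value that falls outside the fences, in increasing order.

IQR = Q3 − Q1 = 374.50 − 306.00 = 68.50.
Lower fence = Q1 − 1.5·IQR = 306.00 − 102.75 = 203.25.
Upper fence = Q3 + 1.5·IQR = 374.50 + 102.75 = 477.25.
480 > 477.25 → outlier.
All remaining values lie within [203.25, 477.25].

480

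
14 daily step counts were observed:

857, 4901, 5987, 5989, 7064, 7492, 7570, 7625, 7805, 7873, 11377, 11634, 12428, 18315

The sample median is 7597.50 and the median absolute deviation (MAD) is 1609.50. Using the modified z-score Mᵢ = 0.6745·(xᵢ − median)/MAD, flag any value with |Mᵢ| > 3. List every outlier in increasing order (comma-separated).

18315

|Mᵢ| > 3 ⇔ |xᵢ − 7597.50| > 3·1609.50/0.6745 = 7158.64.
So outliers lie outside [438.86, 14756.14].
18315: M = 4.49 → outlier.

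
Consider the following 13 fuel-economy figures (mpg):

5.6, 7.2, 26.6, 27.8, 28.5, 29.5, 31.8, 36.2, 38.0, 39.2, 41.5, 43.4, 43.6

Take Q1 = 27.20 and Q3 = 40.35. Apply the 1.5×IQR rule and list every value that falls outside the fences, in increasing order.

IQR = Q3 − Q1 = 40.35 − 27.20 = 13.15.
Lower fence = Q1 − 1.5·IQR = 27.20 − 19.725 = 7.475.
Upper fence = Q3 + 1.5·IQR = 40.35 + 19.725 = 60.075.
5.6 < 7.475 → outlier.
7.2 < 7.475 → outlier.
All remaining values lie within [7.475, 60.075].

5.6, 7.2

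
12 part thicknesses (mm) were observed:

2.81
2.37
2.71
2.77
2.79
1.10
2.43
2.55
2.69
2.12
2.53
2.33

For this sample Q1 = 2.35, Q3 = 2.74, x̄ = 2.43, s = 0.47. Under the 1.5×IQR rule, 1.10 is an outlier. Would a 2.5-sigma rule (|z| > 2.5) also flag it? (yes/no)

yes

z = (1.10 − 2.43) / 0.47 = -2.83.
|z| = 2.83 > 2.5.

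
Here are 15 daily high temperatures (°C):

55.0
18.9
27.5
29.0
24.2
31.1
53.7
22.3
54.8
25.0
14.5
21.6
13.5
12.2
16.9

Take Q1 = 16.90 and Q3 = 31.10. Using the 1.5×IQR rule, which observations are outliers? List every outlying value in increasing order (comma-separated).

IQR = Q3 − Q1 = 31.10 − 16.90 = 14.20.
Lower fence = Q1 − 1.5·IQR = 16.90 − 21.30 = -4.40.
Upper fence = Q3 + 1.5·IQR = 31.10 + 21.30 = 52.40.
53.7 > 52.40 → outlier.
54.8 > 52.40 → outlier.
55.0 > 52.40 → outlier.
All remaining values lie within [-4.40, 52.40].

53.7, 54.8, 55.0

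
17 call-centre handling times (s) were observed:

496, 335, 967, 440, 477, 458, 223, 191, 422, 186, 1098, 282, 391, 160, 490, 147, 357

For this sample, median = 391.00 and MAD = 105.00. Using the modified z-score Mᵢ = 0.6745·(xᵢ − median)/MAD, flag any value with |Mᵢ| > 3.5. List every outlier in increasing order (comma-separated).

|Mᵢ| > 3.5 ⇔ |xᵢ − 391.00| > 3.5·105.00/0.6745 = 544.85.
So outliers lie outside [-153.85, 935.85].
967: M = 3.70 → outlier.
1098: M = 4.54 → outlier.

967, 1098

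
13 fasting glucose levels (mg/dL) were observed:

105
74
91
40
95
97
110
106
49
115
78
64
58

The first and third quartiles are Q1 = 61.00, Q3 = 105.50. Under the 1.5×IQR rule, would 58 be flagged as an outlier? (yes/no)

IQR = Q3 − Q1 = 105.50 − 61.00 = 44.50.
Lower fence = Q1 − 1.5·IQR = 61.00 − 66.75 = -5.75.
Upper fence = Q3 + 1.5·IQR = 105.50 + 66.75 = 172.25.
58 lies within [-5.75, 172.25].

no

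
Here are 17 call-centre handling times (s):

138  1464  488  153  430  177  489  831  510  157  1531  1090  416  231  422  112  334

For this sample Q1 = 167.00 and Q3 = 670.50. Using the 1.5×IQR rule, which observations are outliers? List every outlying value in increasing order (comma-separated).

1464, 1531

IQR = Q3 − Q1 = 670.50 − 167.00 = 503.50.
Lower fence = Q1 − 1.5·IQR = 167.00 − 755.25 = -588.25.
Upper fence = Q3 + 1.5·IQR = 670.50 + 755.25 = 1425.75.
1464 > 1425.75 → outlier.
1531 > 1425.75 → outlier.
All remaining values lie within [-588.25, 1425.75].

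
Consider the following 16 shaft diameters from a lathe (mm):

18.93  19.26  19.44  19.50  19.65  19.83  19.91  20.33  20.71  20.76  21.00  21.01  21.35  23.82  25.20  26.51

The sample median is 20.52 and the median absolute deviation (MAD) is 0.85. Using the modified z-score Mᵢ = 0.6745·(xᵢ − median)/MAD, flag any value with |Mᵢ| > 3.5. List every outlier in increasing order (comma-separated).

25.20, 26.51

|Mᵢ| > 3.5 ⇔ |xᵢ − 20.52| > 3.5·0.85/0.6745 = 4.41.
So outliers lie outside [16.11, 24.93].
25.20: M = 3.71 → outlier.
26.51: M = 4.75 → outlier.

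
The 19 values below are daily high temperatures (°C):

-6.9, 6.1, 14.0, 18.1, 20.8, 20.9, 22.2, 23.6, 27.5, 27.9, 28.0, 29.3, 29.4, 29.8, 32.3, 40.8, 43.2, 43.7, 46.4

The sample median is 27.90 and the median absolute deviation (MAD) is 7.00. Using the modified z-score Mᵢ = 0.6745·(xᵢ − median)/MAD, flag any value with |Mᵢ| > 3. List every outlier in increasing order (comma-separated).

|Mᵢ| > 3 ⇔ |xᵢ − 27.90| > 3·7.00/0.6745 = 31.13.
So outliers lie outside [-3.23, 59.03].
-6.9: M = -3.35 → outlier.

-6.9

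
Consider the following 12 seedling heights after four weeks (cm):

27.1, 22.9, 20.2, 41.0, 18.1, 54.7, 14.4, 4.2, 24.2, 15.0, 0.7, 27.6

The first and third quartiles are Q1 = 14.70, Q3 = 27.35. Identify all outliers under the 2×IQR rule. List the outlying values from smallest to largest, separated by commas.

54.7

IQR = Q3 − Q1 = 27.35 − 14.70 = 12.65.
Lower fence = Q1 − 2·IQR = 14.70 − 25.30 = -10.60.
Upper fence = Q3 + 2·IQR = 27.35 + 25.30 = 52.65.
54.7 > 52.65 → outlier.
All remaining values lie within [-10.60, 52.65].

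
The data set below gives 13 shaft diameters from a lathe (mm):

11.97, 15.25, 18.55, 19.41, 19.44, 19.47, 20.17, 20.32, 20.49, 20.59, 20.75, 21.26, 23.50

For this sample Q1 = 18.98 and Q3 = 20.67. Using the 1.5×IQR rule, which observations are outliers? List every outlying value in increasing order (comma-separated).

IQR = Q3 − Q1 = 20.67 − 18.98 = 1.69.
Lower fence = Q1 − 1.5·IQR = 18.98 − 2.535 = 16.445.
Upper fence = Q3 + 1.5·IQR = 20.67 + 2.535 = 23.205.
11.97 < 16.445 → outlier.
15.25 < 16.445 → outlier.
23.50 > 23.205 → outlier.
All remaining values lie within [16.445, 23.205].

11.97, 15.25, 23.50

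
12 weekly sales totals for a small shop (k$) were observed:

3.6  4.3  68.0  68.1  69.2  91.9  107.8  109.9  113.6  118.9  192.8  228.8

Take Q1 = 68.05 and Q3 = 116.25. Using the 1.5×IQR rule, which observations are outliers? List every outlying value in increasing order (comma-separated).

192.8, 228.8

IQR = Q3 − Q1 = 116.25 − 68.05 = 48.20.
Lower fence = Q1 − 1.5·IQR = 68.05 − 72.30 = -4.25.
Upper fence = Q3 + 1.5·IQR = 116.25 + 72.30 = 188.55.
192.8 > 188.55 → outlier.
228.8 > 188.55 → outlier.
All remaining values lie within [-4.25, 188.55].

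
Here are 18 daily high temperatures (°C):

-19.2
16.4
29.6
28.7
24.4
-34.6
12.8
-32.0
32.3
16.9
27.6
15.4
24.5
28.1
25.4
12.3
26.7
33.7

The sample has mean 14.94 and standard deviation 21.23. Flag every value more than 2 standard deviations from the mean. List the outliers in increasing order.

-34.6, -32.0

Cutoffs at x̄ ± 2s: 14.94 ± 2·21.23 = [-27.52, 57.40].
-34.6: z = -2.33, |z| > 2 → outlier.
-32.0: z = -2.21, |z| > 2 → outlier.
Every other value lies within [-27.52, 57.40].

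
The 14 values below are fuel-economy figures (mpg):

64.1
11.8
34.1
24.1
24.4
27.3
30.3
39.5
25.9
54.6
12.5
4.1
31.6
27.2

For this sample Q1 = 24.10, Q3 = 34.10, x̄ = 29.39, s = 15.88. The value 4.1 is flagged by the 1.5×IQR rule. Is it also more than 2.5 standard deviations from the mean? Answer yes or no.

z = (4.1 − 29.39) / 15.88 = -1.59.
|z| = 1.59 ≤ 2.5.

no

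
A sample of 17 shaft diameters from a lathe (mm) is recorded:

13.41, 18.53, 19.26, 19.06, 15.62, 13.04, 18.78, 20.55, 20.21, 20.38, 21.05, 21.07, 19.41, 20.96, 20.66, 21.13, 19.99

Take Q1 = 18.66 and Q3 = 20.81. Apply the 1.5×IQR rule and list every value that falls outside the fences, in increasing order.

13.04, 13.41

IQR = Q3 − Q1 = 20.81 − 18.66 = 2.15.
Lower fence = Q1 − 1.5·IQR = 18.66 − 3.225 = 15.435.
Upper fence = Q3 + 1.5·IQR = 20.81 + 3.225 = 24.035.
13.04 < 15.435 → outlier.
13.41 < 15.435 → outlier.
All remaining values lie within [15.435, 24.035].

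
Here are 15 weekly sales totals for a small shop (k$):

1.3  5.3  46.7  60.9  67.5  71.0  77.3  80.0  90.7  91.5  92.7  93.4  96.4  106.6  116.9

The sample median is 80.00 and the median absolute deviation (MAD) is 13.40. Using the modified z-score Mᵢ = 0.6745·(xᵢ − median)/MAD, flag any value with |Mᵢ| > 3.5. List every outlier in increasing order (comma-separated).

|Mᵢ| > 3.5 ⇔ |xᵢ − 80.00| > 3.5·13.40/0.6745 = 69.53.
So outliers lie outside [10.47, 149.53].
1.3: M = -3.96 → outlier.
5.3: M = -3.76 → outlier.

1.3, 5.3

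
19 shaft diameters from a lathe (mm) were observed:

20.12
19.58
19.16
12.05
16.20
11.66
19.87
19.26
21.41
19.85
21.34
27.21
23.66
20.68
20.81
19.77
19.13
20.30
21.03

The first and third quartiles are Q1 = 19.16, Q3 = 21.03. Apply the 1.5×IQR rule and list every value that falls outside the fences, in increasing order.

11.66, 12.05, 16.20, 27.21

IQR = Q3 − Q1 = 21.03 − 19.16 = 1.87.
Lower fence = Q1 − 1.5·IQR = 19.16 − 2.805 = 16.355.
Upper fence = Q3 + 1.5·IQR = 21.03 + 2.805 = 23.835.
11.66 < 16.355 → outlier.
12.05 < 16.355 → outlier.
16.20 < 16.355 → outlier.
27.21 > 23.835 → outlier.
All remaining values lie within [16.355, 23.835].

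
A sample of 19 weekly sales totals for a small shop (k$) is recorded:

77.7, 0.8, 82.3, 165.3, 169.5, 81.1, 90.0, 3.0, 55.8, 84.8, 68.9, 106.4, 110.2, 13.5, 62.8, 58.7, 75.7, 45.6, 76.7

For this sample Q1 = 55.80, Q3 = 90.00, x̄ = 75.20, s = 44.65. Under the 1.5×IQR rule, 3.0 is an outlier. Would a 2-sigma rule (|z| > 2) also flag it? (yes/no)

no

z = (3.0 − 75.20) / 44.65 = -1.62.
|z| = 1.62 ≤ 2.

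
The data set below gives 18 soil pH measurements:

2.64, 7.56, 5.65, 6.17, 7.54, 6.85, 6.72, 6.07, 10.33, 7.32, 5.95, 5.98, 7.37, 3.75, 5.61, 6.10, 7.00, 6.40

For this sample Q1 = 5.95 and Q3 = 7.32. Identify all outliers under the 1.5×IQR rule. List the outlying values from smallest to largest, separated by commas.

2.64, 3.75, 10.33

IQR = Q3 − Q1 = 7.32 − 5.95 = 1.37.
Lower fence = Q1 − 1.5·IQR = 5.95 − 2.055 = 3.895.
Upper fence = Q3 + 1.5·IQR = 7.32 + 2.055 = 9.375.
2.64 < 3.895 → outlier.
3.75 < 3.895 → outlier.
10.33 > 9.375 → outlier.
All remaining values lie within [3.895, 9.375].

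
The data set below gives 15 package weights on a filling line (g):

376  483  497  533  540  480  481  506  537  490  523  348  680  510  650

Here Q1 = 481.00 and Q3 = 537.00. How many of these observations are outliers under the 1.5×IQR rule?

IQR = 56.00; fences at 481.00 − 84.00 = 397.00 and 537.00 + 84.00 = 621.00.
Outside the cutoffs: 348, 376, 650, 680.

4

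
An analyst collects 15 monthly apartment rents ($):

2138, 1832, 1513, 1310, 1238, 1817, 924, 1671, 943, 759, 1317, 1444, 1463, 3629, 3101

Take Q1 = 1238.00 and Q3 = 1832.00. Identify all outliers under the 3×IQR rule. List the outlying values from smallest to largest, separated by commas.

IQR = Q3 − Q1 = 1832.00 − 1238.00 = 594.00.
Lower fence = Q1 − 3·IQR = 1238.00 − 1782.00 = -544.00.
Upper fence = Q3 + 3·IQR = 1832.00 + 1782.00 = 3614.00.
3629 > 3614.00 → outlier.
All remaining values lie within [-544.00, 3614.00].

3629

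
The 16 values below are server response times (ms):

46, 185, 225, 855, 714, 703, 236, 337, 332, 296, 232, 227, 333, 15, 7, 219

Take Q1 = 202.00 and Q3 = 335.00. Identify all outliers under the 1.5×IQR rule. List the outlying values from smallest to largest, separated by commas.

IQR = Q3 − Q1 = 335.00 − 202.00 = 133.00.
Lower fence = Q1 − 1.5·IQR = 202.00 − 199.50 = 2.50.
Upper fence = Q3 + 1.5·IQR = 335.00 + 199.50 = 534.50.
703 > 534.50 → outlier.
714 > 534.50 → outlier.
855 > 534.50 → outlier.
All remaining values lie within [2.50, 534.50].

703, 714, 855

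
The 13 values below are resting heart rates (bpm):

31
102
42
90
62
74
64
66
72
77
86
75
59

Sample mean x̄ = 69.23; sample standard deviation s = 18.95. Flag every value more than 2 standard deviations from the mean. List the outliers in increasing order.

Cutoffs at x̄ ± 2s: 69.23 ± 2·18.95 = [31.33, 107.13].
31: z = -2.02, |z| > 2 → outlier.
Every other value lies within [31.33, 107.13].

31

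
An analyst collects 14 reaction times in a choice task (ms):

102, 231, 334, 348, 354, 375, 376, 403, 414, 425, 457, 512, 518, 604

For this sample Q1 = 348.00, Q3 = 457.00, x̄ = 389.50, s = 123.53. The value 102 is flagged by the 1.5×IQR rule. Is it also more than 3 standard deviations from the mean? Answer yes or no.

z = (102 − 389.50) / 123.53 = -2.33.
|z| = 2.33 ≤ 3.

no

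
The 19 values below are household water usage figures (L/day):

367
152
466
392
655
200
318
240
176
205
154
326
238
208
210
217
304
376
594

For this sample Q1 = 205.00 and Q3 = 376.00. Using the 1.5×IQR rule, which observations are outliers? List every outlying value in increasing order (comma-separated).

655

IQR = Q3 − Q1 = 376.00 − 205.00 = 171.00.
Lower fence = Q1 − 1.5·IQR = 205.00 − 256.50 = -51.50.
Upper fence = Q3 + 1.5·IQR = 376.00 + 256.50 = 632.50.
655 > 632.50 → outlier.
All remaining values lie within [-51.50, 632.50].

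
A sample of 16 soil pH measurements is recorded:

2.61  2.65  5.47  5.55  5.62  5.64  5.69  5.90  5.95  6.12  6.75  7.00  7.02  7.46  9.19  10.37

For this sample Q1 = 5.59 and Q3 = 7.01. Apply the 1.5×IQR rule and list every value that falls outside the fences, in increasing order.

IQR = Q3 − Q1 = 7.01 − 5.59 = 1.42.
Lower fence = Q1 − 1.5·IQR = 5.59 − 2.13 = 3.46.
Upper fence = Q3 + 1.5·IQR = 7.01 + 2.13 = 9.14.
2.61 < 3.46 → outlier.
2.65 < 3.46 → outlier.
9.19 > 9.14 → outlier.
10.37 > 9.14 → outlier.
All remaining values lie within [3.46, 9.14].

2.61, 2.65, 9.19, 10.37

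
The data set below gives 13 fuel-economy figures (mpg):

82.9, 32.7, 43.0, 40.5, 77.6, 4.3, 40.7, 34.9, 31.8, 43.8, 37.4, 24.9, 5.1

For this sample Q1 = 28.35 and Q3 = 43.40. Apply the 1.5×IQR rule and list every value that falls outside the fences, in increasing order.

4.3, 5.1, 77.6, 82.9

IQR = Q3 − Q1 = 43.40 − 28.35 = 15.05.
Lower fence = Q1 − 1.5·IQR = 28.35 − 22.575 = 5.775.
Upper fence = Q3 + 1.5·IQR = 43.40 + 22.575 = 65.975.
4.3 < 5.775 → outlier.
5.1 < 5.775 → outlier.
77.6 > 65.975 → outlier.
82.9 > 65.975 → outlier.
All remaining values lie within [5.775, 65.975].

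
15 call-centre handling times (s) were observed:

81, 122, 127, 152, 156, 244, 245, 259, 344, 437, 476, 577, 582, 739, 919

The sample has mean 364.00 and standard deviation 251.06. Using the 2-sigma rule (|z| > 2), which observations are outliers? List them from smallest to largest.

Cutoffs at x̄ ± 2s: 364.00 ± 2·251.06 = [-138.12, 866.12].
919: z = 2.21, |z| > 2 → outlier.
Every other value lies within [-138.12, 866.12].

919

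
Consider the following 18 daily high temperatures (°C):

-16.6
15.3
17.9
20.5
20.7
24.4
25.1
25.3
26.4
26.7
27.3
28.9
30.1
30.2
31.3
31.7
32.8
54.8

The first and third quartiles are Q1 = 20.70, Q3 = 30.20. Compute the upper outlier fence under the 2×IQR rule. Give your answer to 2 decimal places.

IQR = Q3 − Q1 = 30.20 − 20.70 = 9.50.
Lower fence = Q1 − 2·IQR = 20.70 − 19.00 = 1.70.
Upper fence = Q3 + 2·IQR = 30.20 + 19.00 = 49.20.

49.20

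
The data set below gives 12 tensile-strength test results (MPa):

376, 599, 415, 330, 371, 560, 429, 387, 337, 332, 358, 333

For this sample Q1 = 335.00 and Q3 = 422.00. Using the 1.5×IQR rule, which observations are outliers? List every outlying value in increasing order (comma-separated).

560, 599

IQR = Q3 − Q1 = 422.00 − 335.00 = 87.00.
Lower fence = Q1 − 1.5·IQR = 335.00 − 130.50 = 204.50.
Upper fence = Q3 + 1.5·IQR = 422.00 + 130.50 = 552.50.
560 > 552.50 → outlier.
599 > 552.50 → outlier.
All remaining values lie within [204.50, 552.50].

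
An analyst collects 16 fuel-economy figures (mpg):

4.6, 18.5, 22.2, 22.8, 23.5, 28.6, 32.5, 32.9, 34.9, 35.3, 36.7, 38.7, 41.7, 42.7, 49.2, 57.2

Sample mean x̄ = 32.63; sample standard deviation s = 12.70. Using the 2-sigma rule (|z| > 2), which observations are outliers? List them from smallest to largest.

4.6

Cutoffs at x̄ ± 2s: 32.63 ± 2·12.70 = [7.23, 58.03].
4.6: z = -2.21, |z| > 2 → outlier.
Every other value lies within [7.23, 58.03].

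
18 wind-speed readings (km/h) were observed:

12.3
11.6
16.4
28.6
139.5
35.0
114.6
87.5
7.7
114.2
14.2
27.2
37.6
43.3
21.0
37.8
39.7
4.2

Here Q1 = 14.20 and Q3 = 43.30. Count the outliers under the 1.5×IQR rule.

4

IQR = 29.10; fences at 14.20 − 43.65 = -29.45 and 43.30 + 43.65 = 86.95.
Outside the cutoffs: 87.5, 114.2, 114.6, 139.5.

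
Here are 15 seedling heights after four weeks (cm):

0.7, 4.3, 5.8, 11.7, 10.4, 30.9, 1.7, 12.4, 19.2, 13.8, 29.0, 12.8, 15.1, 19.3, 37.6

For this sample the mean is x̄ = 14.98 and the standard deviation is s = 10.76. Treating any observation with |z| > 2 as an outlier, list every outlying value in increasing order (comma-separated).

37.6

Cutoffs at x̄ ± 2s: 14.98 ± 2·10.76 = [-6.54, 36.50].
37.6: z = 2.10, |z| > 2 → outlier.
Every other value lies within [-6.54, 36.50].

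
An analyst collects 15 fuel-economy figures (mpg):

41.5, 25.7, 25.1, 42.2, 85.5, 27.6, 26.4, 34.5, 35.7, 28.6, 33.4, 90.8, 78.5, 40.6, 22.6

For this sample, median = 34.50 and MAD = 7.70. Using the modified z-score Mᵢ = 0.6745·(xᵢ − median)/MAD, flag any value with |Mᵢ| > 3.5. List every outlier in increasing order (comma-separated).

78.5, 85.5, 90.8

|Mᵢ| > 3.5 ⇔ |xᵢ − 34.50| > 3.5·7.70/0.6745 = 39.96.
So outliers lie outside [-5.46, 74.46].
78.5: M = 3.85 → outlier.
85.5: M = 4.47 → outlier.
90.8: M = 4.93 → outlier.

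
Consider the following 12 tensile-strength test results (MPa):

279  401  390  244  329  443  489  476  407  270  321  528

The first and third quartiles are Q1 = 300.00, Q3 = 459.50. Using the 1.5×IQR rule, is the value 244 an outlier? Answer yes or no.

no

IQR = Q3 − Q1 = 459.50 − 300.00 = 159.50.
Lower fence = Q1 − 1.5·IQR = 300.00 − 239.25 = 60.75.
Upper fence = Q3 + 1.5·IQR = 459.50 + 239.25 = 698.75.
244 lies within [60.75, 698.75].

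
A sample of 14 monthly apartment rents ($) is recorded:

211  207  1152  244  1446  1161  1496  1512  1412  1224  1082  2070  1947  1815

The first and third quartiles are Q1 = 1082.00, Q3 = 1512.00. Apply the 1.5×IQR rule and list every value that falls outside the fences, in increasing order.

207, 211, 244

IQR = Q3 − Q1 = 1512.00 − 1082.00 = 430.00.
Lower fence = Q1 − 1.5·IQR = 1082.00 − 645.00 = 437.00.
Upper fence = Q3 + 1.5·IQR = 1512.00 + 645.00 = 2157.00.
207 < 437.00 → outlier.
211 < 437.00 → outlier.
244 < 437.00 → outlier.
All remaining values lie within [437.00, 2157.00].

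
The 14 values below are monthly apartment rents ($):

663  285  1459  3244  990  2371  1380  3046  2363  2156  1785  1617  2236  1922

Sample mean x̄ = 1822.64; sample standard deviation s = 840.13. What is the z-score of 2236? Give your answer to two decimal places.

z = (2236 − 1822.64) / 840.13 = 0.49.

0.49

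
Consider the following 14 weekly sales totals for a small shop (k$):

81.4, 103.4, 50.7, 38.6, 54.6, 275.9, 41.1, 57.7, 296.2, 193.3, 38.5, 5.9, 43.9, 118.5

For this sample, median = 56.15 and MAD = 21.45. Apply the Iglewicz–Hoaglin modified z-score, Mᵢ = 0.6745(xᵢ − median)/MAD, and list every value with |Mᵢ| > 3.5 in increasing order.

193.3, 275.9, 296.2

|Mᵢ| > 3.5 ⇔ |xᵢ − 56.15| > 3.5·21.45/0.6745 = 111.30.
So outliers lie outside [-55.15, 167.45].
193.3: M = 4.31 → outlier.
275.9: M = 6.91 → outlier.
296.2: M = 7.55 → outlier.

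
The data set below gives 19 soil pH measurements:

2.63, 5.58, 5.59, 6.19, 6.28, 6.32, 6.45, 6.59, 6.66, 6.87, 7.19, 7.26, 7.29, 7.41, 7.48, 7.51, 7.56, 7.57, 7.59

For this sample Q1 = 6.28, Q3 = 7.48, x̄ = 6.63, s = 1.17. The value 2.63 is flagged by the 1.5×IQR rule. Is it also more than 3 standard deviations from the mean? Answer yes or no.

yes

z = (2.63 − 6.63) / 1.17 = -3.42.
|z| = 3.42 > 3.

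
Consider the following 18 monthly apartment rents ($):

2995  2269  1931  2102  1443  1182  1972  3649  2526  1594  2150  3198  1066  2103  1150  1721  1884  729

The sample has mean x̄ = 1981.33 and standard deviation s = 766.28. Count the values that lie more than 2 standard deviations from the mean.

1

Cutoffs: x̄ ± 2s = [448.77, 3513.89].
Outside the cutoffs: 3649.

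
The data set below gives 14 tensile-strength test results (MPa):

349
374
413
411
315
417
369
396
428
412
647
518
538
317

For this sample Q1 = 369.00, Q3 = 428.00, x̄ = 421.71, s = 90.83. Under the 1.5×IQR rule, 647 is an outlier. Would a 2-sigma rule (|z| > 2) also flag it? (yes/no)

z = (647 − 421.71) / 90.83 = 2.48.
|z| = 2.48 > 2.

yes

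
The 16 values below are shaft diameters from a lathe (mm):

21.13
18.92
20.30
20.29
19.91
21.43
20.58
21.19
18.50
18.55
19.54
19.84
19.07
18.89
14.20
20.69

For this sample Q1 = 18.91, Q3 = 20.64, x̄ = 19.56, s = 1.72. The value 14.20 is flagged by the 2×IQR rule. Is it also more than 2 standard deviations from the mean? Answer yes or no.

z = (14.20 − 19.56) / 1.72 = -3.12.
|z| = 3.12 > 2.

yes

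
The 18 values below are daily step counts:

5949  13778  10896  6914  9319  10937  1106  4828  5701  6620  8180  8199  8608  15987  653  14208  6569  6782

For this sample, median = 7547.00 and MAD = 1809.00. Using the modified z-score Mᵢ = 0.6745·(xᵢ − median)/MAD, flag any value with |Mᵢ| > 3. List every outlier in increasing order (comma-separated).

15987

|Mᵢ| > 3 ⇔ |xᵢ − 7547.00| > 3·1809.00/0.6745 = 8045.96.
So outliers lie outside [-498.96, 15592.96].
15987: M = 3.15 → outlier.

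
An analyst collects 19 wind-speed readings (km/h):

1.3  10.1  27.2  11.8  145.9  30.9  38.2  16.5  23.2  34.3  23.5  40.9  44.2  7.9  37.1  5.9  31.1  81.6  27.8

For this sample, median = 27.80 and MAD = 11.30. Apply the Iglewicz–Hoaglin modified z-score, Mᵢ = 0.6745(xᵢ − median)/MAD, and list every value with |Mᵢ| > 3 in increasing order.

81.6, 145.9

|Mᵢ| > 3 ⇔ |xᵢ − 27.80| > 3·11.30/0.6745 = 50.26.
So outliers lie outside [-22.46, 78.06].
81.6: M = 3.21 → outlier.
145.9: M = 7.05 → outlier.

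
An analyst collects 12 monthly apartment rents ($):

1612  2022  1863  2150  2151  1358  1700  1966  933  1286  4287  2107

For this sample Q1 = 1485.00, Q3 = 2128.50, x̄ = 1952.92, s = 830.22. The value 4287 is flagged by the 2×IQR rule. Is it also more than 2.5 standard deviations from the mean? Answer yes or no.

z = (4287 − 1952.92) / 830.22 = 2.81.
|z| = 2.81 > 2.5.

yes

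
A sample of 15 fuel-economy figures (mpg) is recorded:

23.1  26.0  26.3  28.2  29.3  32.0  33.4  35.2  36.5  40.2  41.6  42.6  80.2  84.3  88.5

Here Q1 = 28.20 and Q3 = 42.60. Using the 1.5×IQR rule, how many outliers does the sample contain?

3

IQR = 14.40; fences at 28.20 − 21.60 = 6.60 and 42.60 + 21.60 = 64.20.
Outside the cutoffs: 80.2, 84.3, 88.5.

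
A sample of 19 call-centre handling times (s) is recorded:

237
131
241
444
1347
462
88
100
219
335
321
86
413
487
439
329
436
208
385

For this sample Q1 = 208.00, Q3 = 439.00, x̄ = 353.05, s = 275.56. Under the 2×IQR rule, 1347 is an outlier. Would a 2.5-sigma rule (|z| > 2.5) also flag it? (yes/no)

z = (1347 − 353.05) / 275.56 = 3.61.
|z| = 3.61 > 2.5.

yes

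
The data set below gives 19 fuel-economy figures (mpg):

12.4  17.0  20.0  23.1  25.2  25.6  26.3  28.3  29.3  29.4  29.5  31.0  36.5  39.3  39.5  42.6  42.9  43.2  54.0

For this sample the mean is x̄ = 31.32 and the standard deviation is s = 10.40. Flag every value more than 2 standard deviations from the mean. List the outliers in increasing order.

Cutoffs at x̄ ± 2s: 31.32 ± 2·10.40 = [10.52, 52.12].
54.0: z = 2.18, |z| > 2 → outlier.
Every other value lies within [10.52, 52.12].

54.0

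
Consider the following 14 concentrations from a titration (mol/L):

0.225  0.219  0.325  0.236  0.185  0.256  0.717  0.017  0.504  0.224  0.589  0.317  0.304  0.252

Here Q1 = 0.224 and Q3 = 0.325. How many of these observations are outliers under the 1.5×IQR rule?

4

IQR = 0.101; fences at 0.224 − 0.1515 = 0.0725 and 0.325 + 0.1515 = 0.4765.
Outside the cutoffs: 0.017, 0.504, 0.589, 0.717.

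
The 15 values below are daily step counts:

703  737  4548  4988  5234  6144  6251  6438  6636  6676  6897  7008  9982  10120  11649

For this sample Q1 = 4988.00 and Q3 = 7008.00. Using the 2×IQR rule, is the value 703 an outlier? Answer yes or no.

yes

IQR = Q3 − Q1 = 7008.00 − 4988.00 = 2020.00.
Lower fence = Q1 − 2·IQR = 4988.00 − 4040.00 = 948.00.
Upper fence = Q3 + 2·IQR = 7008.00 + 4040.00 = 11048.00.
703 lies below the lower fence.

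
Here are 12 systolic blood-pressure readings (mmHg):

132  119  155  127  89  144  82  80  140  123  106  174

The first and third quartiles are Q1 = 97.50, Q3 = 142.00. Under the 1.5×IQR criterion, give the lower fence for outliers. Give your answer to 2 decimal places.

30.75

IQR = Q3 − Q1 = 142.00 − 97.50 = 44.50.
Lower fence = Q1 − 1.5·IQR = 97.50 − 66.75 = 30.75.
Upper fence = Q3 + 1.5·IQR = 142.00 + 66.75 = 208.75.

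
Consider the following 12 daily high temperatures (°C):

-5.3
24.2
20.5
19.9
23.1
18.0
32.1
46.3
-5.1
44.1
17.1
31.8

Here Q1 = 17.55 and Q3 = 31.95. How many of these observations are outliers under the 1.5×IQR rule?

2

IQR = 14.40; fences at 17.55 − 21.60 = -4.05 and 31.95 + 21.60 = 53.55.
Outside the cutoffs: -5.3, -5.1.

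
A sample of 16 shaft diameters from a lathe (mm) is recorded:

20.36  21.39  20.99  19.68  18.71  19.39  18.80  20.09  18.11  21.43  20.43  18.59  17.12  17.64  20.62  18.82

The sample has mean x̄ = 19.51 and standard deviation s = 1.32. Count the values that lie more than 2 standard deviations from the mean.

Cutoffs: x̄ ± 2s = [16.87, 22.15].
Every value lies within the cutoffs.

0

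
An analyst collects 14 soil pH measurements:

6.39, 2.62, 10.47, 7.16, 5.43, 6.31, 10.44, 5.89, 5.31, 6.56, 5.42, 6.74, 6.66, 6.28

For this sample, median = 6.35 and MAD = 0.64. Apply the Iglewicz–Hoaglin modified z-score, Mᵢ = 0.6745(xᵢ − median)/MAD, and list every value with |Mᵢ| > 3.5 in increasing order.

2.62, 10.44, 10.47

|Mᵢ| > 3.5 ⇔ |xᵢ − 6.35| > 3.5·0.64/0.6745 = 3.32.
So outliers lie outside [3.03, 9.67].
2.62: M = -3.93 → outlier.
10.44: M = 4.31 → outlier.
10.47: M = 4.34 → outlier.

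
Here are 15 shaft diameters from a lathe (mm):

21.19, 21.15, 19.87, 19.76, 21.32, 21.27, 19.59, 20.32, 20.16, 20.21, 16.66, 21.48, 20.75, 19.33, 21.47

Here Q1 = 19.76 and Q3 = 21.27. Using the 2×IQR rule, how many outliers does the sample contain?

IQR = 1.51; fences at 19.76 − 3.02 = 16.74 and 21.27 + 3.02 = 24.29.
Outside the cutoffs: 16.66.

1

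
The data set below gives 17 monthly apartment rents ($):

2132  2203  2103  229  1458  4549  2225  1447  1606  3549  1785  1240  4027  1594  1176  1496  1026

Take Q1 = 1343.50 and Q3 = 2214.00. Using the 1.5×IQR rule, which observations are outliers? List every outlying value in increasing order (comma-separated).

3549, 4027, 4549

IQR = Q3 − Q1 = 2214.00 − 1343.50 = 870.50.
Lower fence = Q1 − 1.5·IQR = 1343.50 − 1305.75 = 37.75.
Upper fence = Q3 + 1.5·IQR = 2214.00 + 1305.75 = 3519.75.
3549 > 3519.75 → outlier.
4027 > 3519.75 → outlier.
4549 > 3519.75 → outlier.
All remaining values lie within [37.75, 3519.75].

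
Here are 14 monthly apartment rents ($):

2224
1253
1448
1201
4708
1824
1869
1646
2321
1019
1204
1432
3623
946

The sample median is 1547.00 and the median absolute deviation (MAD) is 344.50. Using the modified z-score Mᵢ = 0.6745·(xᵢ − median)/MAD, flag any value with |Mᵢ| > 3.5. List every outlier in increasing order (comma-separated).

|Mᵢ| > 3.5 ⇔ |xᵢ − 1547.00| > 3.5·344.50/0.6745 = 1787.62.
So outliers lie outside [-240.62, 3334.62].
3623: M = 4.06 → outlier.
4708: M = 6.19 → outlier.

3623, 4708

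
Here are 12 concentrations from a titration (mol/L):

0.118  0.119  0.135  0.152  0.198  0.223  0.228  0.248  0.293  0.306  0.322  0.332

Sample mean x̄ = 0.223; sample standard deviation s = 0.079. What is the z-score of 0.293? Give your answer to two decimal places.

z = (0.293 − 0.223) / 0.079 = 0.89.

0.89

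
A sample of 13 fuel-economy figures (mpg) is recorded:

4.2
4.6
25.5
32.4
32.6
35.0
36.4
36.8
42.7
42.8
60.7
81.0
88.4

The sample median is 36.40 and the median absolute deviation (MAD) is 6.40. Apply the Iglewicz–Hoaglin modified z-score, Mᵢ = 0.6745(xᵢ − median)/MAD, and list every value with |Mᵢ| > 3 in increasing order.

|Mᵢ| > 3 ⇔ |xᵢ − 36.40| > 3·6.40/0.6745 = 28.47.
So outliers lie outside [7.93, 64.87].
4.2: M = -3.39 → outlier.
4.6: M = -3.35 → outlier.
81.0: M = 4.70 → outlier.
88.4: M = 5.48 → outlier.

4.2, 4.6, 81.0, 88.4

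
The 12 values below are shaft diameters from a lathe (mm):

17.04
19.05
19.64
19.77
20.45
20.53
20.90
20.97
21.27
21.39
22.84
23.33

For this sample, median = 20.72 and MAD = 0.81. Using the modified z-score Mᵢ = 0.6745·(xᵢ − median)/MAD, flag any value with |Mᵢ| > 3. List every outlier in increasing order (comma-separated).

|Mᵢ| > 3 ⇔ |xᵢ − 20.72| > 3·0.81/0.6745 = 3.60.
So outliers lie outside [17.12, 24.32].
17.04: M = -3.06 → outlier.

17.04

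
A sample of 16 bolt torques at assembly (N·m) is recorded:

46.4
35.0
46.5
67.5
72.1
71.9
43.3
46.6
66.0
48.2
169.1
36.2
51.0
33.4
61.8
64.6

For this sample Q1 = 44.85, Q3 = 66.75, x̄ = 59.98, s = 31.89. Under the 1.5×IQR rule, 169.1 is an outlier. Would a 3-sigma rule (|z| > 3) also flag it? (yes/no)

yes

z = (169.1 − 59.98) / 31.89 = 3.42.
|z| = 3.42 > 3.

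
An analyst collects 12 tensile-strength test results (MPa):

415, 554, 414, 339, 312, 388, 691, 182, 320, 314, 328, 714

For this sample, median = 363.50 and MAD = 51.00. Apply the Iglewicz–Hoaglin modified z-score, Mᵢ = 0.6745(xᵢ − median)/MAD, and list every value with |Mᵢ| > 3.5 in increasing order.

|Mᵢ| > 3.5 ⇔ |xᵢ − 363.50| > 3.5·51.00/0.6745 = 264.64.
So outliers lie outside [98.86, 628.14].
691: M = 4.33 → outlier.
714: M = 4.64 → outlier.

691, 714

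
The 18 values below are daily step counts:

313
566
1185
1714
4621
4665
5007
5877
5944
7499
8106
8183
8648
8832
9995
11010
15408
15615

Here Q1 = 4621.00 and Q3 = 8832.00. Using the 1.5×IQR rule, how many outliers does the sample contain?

2

IQR = 4211.00; fences at 4621.00 − 6316.50 = -1695.50 and 8832.00 + 6316.50 = 15148.50.
Outside the cutoffs: 15408, 15615.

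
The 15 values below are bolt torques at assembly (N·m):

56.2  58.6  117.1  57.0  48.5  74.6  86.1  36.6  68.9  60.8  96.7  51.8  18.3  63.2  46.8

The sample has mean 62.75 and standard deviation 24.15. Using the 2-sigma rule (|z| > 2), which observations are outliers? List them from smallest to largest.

117.1

Cutoffs at x̄ ± 2s: 62.75 ± 2·24.15 = [14.45, 111.05].
117.1: z = 2.25, |z| > 2 → outlier.
Every other value lies within [14.45, 111.05].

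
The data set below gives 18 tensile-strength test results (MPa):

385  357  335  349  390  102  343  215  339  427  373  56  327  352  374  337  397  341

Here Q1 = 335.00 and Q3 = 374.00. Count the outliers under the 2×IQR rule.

IQR = 39.00; fences at 335.00 − 78.00 = 257.00 and 374.00 + 78.00 = 452.00.
Outside the cutoffs: 56, 102, 215.

3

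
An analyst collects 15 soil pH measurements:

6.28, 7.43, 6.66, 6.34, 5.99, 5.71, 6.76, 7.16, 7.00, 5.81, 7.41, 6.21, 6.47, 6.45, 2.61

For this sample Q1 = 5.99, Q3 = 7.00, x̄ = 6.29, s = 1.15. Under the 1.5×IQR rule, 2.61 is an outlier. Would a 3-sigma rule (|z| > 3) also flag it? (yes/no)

yes

z = (2.61 − 6.29) / 1.15 = -3.20.
|z| = 3.20 > 3.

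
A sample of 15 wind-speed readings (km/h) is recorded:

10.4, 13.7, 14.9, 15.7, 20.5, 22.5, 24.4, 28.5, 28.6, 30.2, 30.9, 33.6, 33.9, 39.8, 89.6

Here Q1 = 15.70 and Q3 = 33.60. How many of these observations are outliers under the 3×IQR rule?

1

IQR = 17.90; fences at 15.70 − 53.70 = -38.00 and 33.60 + 53.70 = 87.30.
Outside the cutoffs: 89.6.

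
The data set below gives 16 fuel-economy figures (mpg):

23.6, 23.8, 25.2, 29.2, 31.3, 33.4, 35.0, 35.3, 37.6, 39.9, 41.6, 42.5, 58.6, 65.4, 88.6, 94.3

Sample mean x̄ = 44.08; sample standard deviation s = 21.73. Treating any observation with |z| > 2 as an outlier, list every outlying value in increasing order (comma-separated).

88.6, 94.3

Cutoffs at x̄ ± 2s: 44.08 ± 2·21.73 = [0.62, 87.54].
88.6: z = 2.05, |z| > 2 → outlier.
94.3: z = 2.31, |z| > 2 → outlier.
Every other value lies within [0.62, 87.54].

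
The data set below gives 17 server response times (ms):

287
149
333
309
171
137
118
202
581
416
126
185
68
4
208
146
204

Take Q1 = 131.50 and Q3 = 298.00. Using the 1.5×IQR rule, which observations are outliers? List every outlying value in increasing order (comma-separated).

IQR = Q3 − Q1 = 298.00 − 131.50 = 166.50.
Lower fence = Q1 − 1.5·IQR = 131.50 − 249.75 = -118.25.
Upper fence = Q3 + 1.5·IQR = 298.00 + 249.75 = 547.75.
581 > 547.75 → outlier.
All remaining values lie within [-118.25, 547.75].

581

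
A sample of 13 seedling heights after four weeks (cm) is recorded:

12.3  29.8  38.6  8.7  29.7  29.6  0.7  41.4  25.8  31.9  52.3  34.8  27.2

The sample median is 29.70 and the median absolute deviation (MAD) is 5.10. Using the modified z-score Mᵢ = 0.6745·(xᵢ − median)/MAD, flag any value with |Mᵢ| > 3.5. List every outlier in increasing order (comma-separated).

0.7

|Mᵢ| > 3.5 ⇔ |xᵢ − 29.70| > 3.5·5.10/0.6745 = 26.46.
So outliers lie outside [3.24, 56.16].
0.7: M = -3.84 → outlier.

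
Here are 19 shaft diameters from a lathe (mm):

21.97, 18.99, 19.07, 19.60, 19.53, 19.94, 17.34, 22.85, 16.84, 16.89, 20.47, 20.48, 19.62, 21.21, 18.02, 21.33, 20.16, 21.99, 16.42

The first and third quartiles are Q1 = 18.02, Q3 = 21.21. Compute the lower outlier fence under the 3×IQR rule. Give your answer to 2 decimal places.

IQR = Q3 − Q1 = 21.21 − 18.02 = 3.19.
Lower fence = Q1 − 3·IQR = 18.02 − 9.57 = 8.45.
Upper fence = Q3 + 3·IQR = 21.21 + 9.57 = 30.78.

8.45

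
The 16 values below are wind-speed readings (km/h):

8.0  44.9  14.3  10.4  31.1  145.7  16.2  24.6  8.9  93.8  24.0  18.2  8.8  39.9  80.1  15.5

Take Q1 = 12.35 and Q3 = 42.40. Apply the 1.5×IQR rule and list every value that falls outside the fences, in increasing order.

93.8, 145.7

IQR = Q3 − Q1 = 42.40 − 12.35 = 30.05.
Lower fence = Q1 − 1.5·IQR = 12.35 − 45.075 = -32.725.
Upper fence = Q3 + 1.5·IQR = 42.40 + 45.075 = 87.475.
93.8 > 87.475 → outlier.
145.7 > 87.475 → outlier.
All remaining values lie within [-32.725, 87.475].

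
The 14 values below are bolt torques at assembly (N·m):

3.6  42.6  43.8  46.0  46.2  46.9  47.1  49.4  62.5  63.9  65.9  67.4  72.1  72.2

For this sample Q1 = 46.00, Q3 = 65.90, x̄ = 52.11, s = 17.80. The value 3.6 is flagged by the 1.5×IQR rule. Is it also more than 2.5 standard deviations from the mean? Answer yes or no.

yes

z = (3.6 − 52.11) / 17.80 = -2.73.
|z| = 2.73 > 2.5.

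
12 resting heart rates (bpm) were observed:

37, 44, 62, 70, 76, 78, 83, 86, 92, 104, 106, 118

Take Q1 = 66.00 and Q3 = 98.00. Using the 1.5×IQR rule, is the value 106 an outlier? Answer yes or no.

IQR = Q3 − Q1 = 98.00 − 66.00 = 32.00.
Lower fence = Q1 − 1.5·IQR = 66.00 − 48.00 = 18.00.
Upper fence = Q3 + 1.5·IQR = 98.00 + 48.00 = 146.00.
106 lies within [18.00, 146.00].

no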